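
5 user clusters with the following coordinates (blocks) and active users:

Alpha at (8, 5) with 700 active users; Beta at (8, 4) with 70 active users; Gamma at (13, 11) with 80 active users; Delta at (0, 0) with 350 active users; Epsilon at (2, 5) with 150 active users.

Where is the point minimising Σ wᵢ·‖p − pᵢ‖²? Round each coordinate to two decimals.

The minimiser of Σwᵢ‖p−pᵢ‖² is the weighted centroid p* = (Σwᵢpᵢ)/(Σwᵢ).
Σwᵢ = 1350.
Σwᵢxᵢ = 700·8 + 70·8 + 80·13 + 350·0 + 150·2 = 7500.
Σwᵢyᵢ = 700·5 + 70·4 + 80·11 + 350·0 + 150·5 = 5410.
x* = 7500/1350 = 5.56, y* = 5410/1350 = 4.01.

(5.56, 4.01)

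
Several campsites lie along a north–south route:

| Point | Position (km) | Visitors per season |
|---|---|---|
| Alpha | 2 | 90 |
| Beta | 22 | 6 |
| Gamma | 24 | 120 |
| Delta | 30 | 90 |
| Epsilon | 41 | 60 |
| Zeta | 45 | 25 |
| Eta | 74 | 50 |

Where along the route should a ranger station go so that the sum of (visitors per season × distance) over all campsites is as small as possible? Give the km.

For a sum of weighted absolute distances on a line, the optimum is the weighted median (not the mean). Total weight W = 441; half-weight = 220.5.
Sort by position and accumulate weight:
  km 2 (Alpha, w=90) → cum 90
  km 22 (Beta, w=6) → cum 96
  km 24 (Gamma, w=120) → cum 216
  km 30 (Delta, w=90) → cum 306  ≥ 220.5 → median here
  km 41 (Epsilon, w=60) → cum 366
  km 45 (Zeta, w=25) → cum 391
  km 74 (Eta, w=50) → cum 441
Optimal location: km 30.

x = 30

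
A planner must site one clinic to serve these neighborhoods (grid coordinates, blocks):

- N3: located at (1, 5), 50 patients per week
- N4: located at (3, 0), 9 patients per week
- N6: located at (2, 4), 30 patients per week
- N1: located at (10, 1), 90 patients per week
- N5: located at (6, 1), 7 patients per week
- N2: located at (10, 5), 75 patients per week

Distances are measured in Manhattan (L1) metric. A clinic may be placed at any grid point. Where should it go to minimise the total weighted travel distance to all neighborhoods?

(10, 4)

Manhattan distance separates: Σwᵢ(|x−xᵢ|+|y−yᵢ|) = Σwᵢ|x−xᵢ| + Σwᵢ|y−yᵢ|, so x and y are optimised independently as 1-D weighted medians.
Total weight W = 261; half = 130.5.
x-coordinate, sorted with cumulative weight:
  x=1 (N3, w=50) cum 50
  x=2 (N6, w=30) cum 80
  x=3 (N4, w=9) cum 89
  x=6 (N5, w=7) cum 96
  x=10 (N1, w=90) cum 186  ← median
  x=10 (N2, w=75) cum 261
⇒ x* = 10
y-coordinate, sorted with cumulative weight:
  y=0 (N4, w=9) cum 9
  y=1 (N1, w=90) cum 99
  y=1 (N5, w=7) cum 106
  y=4 (N6, w=30) cum 136  ← median
  y=5 (N3, w=50) cum 186
  y=5 (N2, w=75) cum 261
⇒ y* = 4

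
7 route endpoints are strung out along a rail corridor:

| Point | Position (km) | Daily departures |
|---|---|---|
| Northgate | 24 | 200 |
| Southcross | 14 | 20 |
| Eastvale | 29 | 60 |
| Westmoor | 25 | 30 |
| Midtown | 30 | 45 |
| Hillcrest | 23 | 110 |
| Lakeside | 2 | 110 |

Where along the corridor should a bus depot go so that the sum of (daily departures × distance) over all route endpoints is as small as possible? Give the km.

For a sum of weighted absolute distances on a line, the optimum is the weighted median (not the mean). Total weight W = 575; half-weight = 287.5.
Sort by position and accumulate weight:
  km 2 (Lakeside, w=110) → cum 110
  km 14 (Southcross, w=20) → cum 130
  km 23 (Hillcrest, w=110) → cum 240
  km 24 (Northgate, w=200) → cum 440  ≥ 287.5 → median here
  km 25 (Westmoor, w=30) → cum 470
  km 29 (Eastvale, w=60) → cum 530
  km 30 (Midtown, w=45) → cum 575
Optimal location: km 24.

x = 24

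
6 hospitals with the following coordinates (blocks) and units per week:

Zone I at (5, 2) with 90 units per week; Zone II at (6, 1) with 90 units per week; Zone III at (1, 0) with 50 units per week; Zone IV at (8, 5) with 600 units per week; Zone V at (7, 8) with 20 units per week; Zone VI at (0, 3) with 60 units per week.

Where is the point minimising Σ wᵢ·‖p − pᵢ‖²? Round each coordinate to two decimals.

The minimiser of Σwᵢ‖p−pᵢ‖² is the weighted centroid p* = (Σwᵢpᵢ)/(Σwᵢ).
Σwᵢ = 910.
Σwᵢxᵢ = 90·5 + 90·6 + 50·1 + 600·8 + 20·7 + 60·0 = 5980.
Σwᵢyᵢ = 90·2 + 90·1 + 50·0 + 600·5 + 20·8 + 60·3 = 3610.
x* = 5980/910 = 6.57, y* = 3610/910 = 3.97.

(6.57, 3.97)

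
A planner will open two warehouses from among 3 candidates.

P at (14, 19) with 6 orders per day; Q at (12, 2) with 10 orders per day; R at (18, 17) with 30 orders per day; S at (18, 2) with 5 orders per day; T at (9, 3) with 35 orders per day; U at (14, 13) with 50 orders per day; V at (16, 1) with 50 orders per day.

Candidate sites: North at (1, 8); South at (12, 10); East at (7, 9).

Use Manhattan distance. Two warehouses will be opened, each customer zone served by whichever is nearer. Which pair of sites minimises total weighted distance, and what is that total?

{South, East}, total 1786

Evaluate every pair (each demand assigned to the nearer of the two):
  {South, East}: total = 1786
  {North, South}: total = 1856
  {North, East}: total = 2562
Best pair: {South, East} with total 1786.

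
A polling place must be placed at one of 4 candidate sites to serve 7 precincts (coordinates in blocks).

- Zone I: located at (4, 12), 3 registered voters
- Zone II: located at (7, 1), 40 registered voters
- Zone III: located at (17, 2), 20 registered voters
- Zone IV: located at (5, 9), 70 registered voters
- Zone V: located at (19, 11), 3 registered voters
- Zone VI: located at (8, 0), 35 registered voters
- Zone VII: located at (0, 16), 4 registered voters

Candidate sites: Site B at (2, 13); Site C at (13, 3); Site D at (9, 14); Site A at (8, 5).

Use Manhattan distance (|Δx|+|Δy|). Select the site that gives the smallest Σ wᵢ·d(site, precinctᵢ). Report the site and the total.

Total weighted distance at each candidate:
  Site B (2, 13): total = 2441
  Site C (13, 3): total = 1880
  Site D (9, 14): total = 2259
  Site A (8, 5): total = 1265
Minimum is at Site A with total 1265 blocks.

Site A, total 1265 blocks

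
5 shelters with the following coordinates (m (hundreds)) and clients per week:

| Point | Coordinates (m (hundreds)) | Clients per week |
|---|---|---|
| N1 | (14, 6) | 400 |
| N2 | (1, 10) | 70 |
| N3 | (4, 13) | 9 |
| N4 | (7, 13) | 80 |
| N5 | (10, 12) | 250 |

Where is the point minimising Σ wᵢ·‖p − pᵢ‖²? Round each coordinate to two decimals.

(10.84, 8.97)

The minimiser of Σwᵢ‖p−pᵢ‖² is the weighted centroid p* = (Σwᵢpᵢ)/(Σwᵢ).
Σwᵢ = 809.
Σwᵢxᵢ = 400·14 + 70·1 + 9·4 + 80·7 + 250·10 = 8766.
Σwᵢyᵢ = 400·6 + 70·10 + 9·13 + 80·13 + 250·12 = 7257.
x* = 8766/809 = 10.84, y* = 7257/809 = 8.97.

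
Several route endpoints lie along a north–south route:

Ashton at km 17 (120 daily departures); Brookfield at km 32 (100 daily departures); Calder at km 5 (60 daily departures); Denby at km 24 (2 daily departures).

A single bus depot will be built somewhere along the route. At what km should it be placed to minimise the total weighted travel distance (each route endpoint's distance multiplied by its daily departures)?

x = 17

For a sum of weighted absolute distances on a line, the optimum is the weighted median (not the mean). Total weight W = 282; half-weight = 141.
Sort by position and accumulate weight:
  km 5 (Calder, w=60) → cum 60
  km 17 (Ashton, w=120) → cum 180  ≥ 141 → median here
  km 24 (Denby, w=2) → cum 182
  km 32 (Brookfield, w=100) → cum 282
Optimal location: km 17.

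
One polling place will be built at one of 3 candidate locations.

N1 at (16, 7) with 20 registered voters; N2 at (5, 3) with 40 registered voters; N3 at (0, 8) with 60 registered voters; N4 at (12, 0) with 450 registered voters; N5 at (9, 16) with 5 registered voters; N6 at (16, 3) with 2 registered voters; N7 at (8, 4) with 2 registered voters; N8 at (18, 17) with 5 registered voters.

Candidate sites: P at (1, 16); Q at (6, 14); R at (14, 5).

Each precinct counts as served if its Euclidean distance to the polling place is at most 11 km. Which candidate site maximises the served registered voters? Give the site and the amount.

Coverage radius r = 11 km; a point is covered iff (Δx)²+(Δy)² ≤ 11² = 121.
  P (1, 16): covers {N3, N5} → 65
  Q (6, 14): covers {N3, N5, N7} → 67
  R (14, 5): covers {N1, N2, N4, N6, N7} → 514
Maximum coverage at R: 514 registered voters.

R, covering 514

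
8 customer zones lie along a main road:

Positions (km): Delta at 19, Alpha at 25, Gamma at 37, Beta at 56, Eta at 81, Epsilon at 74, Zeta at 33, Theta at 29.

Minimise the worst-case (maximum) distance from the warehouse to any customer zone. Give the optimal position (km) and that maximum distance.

The 1-center on a line is the midpoint of the two extreme points: leftmost at 19, rightmost at 81.
Optimal location = (19 + 81)/2 = 50; maximum distance = (81 − 19)/2 = 31.

location 50, max distance 31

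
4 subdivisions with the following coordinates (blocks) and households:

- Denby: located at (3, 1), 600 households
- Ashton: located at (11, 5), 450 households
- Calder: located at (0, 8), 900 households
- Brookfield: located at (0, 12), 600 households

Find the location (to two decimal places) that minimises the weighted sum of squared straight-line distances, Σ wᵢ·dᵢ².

The minimiser of Σwᵢ‖p−pᵢ‖² is the weighted centroid p* = (Σwᵢpᵢ)/(Σwᵢ).
Σwᵢ = 2550.
Σwᵢxᵢ = 600·3 + 450·11 + 900·0 + 600·0 = 6750.
Σwᵢyᵢ = 600·1 + 450·5 + 900·8 + 600·12 = 17250.
x* = 6750/2550 = 2.65, y* = 17250/2550 = 6.76.

(2.65, 6.76)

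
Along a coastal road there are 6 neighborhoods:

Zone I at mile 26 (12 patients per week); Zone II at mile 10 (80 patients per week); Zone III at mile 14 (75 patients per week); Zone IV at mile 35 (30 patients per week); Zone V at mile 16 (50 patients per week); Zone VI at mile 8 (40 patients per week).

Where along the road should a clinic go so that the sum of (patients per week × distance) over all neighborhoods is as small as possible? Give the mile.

For a sum of weighted absolute distances on a line, the optimum is the weighted median (not the mean). Total weight W = 287; half-weight = 143.5.
Sort by position and accumulate weight:
  mile 8 (Zone VI, w=40) → cum 40
  mile 10 (Zone II, w=80) → cum 120
  mile 14 (Zone III, w=75) → cum 195  ≥ 143.5 → median here
  mile 16 (Zone V, w=50) → cum 245
  mile 26 (Zone I, w=12) → cum 257
  mile 35 (Zone IV, w=30) → cum 287
Optimal location: mile 14.

x = 14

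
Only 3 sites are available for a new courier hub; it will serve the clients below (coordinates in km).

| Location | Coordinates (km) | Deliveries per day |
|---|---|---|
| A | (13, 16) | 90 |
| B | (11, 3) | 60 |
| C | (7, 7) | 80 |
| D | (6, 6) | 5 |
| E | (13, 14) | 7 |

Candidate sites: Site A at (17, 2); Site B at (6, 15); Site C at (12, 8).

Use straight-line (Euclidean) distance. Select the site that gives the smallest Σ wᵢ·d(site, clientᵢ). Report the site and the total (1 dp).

Total weighted distance at each candidate:
  Site A (17, 2): total = 2716.9
  Site B (6, 15): total = 2155.9
  Site C (12, 8): total = 1513.7
Minimum is at Site C with total 1513.7 km.

Site C, total 1513.7 km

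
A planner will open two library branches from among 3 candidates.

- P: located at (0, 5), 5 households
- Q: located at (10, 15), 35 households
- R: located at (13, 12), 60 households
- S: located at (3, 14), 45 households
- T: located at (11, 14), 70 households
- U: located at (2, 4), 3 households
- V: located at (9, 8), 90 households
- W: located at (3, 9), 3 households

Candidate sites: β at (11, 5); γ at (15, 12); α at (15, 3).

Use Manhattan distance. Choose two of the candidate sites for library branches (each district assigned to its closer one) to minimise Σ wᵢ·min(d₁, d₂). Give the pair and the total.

Evaluate every pair (each demand assigned to the nearer of the two):
  {β, γ}: total = 2021
  {γ, α}: total = 2522
  {β, α}: total = 2891
Best pair: {β, γ} with total 2021.

{β, γ}, total 2021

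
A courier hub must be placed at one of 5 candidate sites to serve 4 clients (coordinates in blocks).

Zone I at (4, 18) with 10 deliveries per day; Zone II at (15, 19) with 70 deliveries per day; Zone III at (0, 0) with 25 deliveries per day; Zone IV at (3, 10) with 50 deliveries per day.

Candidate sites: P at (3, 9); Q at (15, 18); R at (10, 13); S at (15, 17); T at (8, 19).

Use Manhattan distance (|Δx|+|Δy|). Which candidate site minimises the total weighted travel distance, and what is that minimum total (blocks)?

Total weighted distance at each candidate:
  P (3, 9): total = 1990
  Q (15, 18): total = 2005
  R (10, 13): total = 1955
  S (15, 17): total = 2010
  T (8, 19): total = 1915
Minimum is at T with total 1915 blocks.

T, total 1915 blocks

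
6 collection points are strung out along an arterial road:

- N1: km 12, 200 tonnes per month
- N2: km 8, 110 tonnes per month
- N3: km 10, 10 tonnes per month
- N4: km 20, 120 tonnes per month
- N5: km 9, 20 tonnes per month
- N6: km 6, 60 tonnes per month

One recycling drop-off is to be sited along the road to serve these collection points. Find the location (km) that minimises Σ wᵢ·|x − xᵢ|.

x = 12

For a sum of weighted absolute distances on a line, the optimum is the weighted median (not the mean). Total weight W = 520; half-weight = 260.
Sort by position and accumulate weight:
  km 6 (N6, w=60) → cum 60
  km 8 (N2, w=110) → cum 170
  km 9 (N5, w=20) → cum 190
  km 10 (N3, w=10) → cum 200
  km 12 (N1, w=200) → cum 400  ≥ 260 → median here
  km 20 (N4, w=120) → cum 520
Optimal location: km 12.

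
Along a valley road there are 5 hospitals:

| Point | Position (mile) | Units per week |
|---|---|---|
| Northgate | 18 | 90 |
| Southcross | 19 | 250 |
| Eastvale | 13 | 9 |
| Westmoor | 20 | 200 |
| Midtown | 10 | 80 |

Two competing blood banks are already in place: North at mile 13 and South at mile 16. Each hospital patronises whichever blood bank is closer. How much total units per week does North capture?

The indifferent point is the midpoint (13+16)/2 = 14.5; hospitals left of it (closer to North at 13) go to North, those right go to South.
  Midtown at 10 (w=80) → North
  Eastvale at 13 (w=9) → North
  Northgate at 18 (w=90) → South
  Southcross at 19 (w=250) → South
  Westmoor at 20 (w=200) → South
North captures 89; South captures 540.

89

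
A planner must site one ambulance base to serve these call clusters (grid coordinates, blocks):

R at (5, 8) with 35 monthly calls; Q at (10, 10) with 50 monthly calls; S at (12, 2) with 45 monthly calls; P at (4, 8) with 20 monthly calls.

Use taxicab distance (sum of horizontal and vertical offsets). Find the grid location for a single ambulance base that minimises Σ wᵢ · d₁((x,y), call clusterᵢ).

(10, 8)

Manhattan distance separates: Σwᵢ(|x−xᵢ|+|y−yᵢ|) = Σwᵢ|x−xᵢ| + Σwᵢ|y−yᵢ|, so x and y are optimised independently as 1-D weighted medians.
Total weight W = 150; half = 75.
x-coordinate, sorted with cumulative weight:
  x=4 (P, w=20) cum 20
  x=5 (R, w=35) cum 55
  x=10 (Q, w=50) cum 105  ← median
  x=12 (S, w=45) cum 150
⇒ x* = 10
y-coordinate, sorted with cumulative weight:
  y=2 (S, w=45) cum 45
  y=8 (R, w=35) cum 80  ← median
  y=8 (P, w=20) cum 100
  y=10 (Q, w=50) cum 150
⇒ y* = 8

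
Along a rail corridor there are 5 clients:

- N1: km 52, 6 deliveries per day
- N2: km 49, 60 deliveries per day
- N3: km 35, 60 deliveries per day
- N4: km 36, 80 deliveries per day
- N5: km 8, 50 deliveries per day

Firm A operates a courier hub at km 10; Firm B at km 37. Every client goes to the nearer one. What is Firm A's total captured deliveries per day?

The indifferent point is the midpoint (10+37)/2 = 23.5; clients left of it (closer to Firm A at 10) go to Firm A, those right go to Firm B.
  N5 at 8 (w=50) → Firm A
  N3 at 35 (w=60) → Firm B
  N4 at 36 (w=80) → Firm B
  N2 at 49 (w=60) → Firm B
  N1 at 52 (w=6) → Firm B
Firm A captures 50; Firm B captures 206.

50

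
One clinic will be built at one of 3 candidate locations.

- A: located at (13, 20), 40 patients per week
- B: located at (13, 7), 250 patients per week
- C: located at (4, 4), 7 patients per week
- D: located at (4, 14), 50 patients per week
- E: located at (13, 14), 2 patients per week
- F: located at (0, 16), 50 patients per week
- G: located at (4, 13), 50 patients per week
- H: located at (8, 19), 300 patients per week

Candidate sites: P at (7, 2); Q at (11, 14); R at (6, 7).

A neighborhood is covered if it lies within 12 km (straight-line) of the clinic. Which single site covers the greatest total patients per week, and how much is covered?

Coverage radius r = 12 km; a point is covered iff (Δx)²+(Δy)² ≤ 12² = 144.
  P (7, 2): covers {B, C, G} → 307
  Q (11, 14): covers {A, B, D, E, F, G, H} → 742
  R (6, 7): covers {B, C, D, E, F, G} → 409
Maximum coverage at Q: 742 patients per week.

Q, covering 742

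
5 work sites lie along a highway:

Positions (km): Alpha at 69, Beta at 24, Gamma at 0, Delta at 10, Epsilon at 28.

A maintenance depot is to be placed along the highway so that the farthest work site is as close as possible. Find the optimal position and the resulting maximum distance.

location 34.5, max distance 34.5

The 1-center on a line is the midpoint of the two extreme points: leftmost at 0, rightmost at 69.
Optimal location = (0 + 69)/2 = 34.5; maximum distance = (69 − 0)/2 = 34.5.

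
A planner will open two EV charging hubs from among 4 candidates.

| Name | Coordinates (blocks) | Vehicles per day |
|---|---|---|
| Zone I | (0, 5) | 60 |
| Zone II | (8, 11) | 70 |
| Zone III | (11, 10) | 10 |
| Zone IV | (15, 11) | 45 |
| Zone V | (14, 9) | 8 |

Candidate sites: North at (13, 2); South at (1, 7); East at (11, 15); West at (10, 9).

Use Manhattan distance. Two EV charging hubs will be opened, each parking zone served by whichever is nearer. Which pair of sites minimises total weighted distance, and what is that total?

{South, West}, total 827

Evaluate every pair (each demand assigned to the nearer of the two):
  {South, West}: total = 827
  {South, East}: total = 1152
  {North, West}: total = 1487
  {East, West}: total = 1487
  {North, South}: total = 1609
  {North, East}: total = 1924
Best pair: {South, West} with total 827.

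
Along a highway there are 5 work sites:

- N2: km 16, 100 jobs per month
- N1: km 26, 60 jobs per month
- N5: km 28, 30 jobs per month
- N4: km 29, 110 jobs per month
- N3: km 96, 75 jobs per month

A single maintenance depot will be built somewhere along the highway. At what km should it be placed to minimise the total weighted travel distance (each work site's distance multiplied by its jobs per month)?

x = 28

For a sum of weighted absolute distances on a line, the optimum is the weighted median (not the mean). Total weight W = 375; half-weight = 187.5.
Sort by position and accumulate weight:
  km 16 (N2, w=100) → cum 100
  km 26 (N1, w=60) → cum 160
  km 28 (N5, w=30) → cum 190  ≥ 187.5 → median here
  km 29 (N4, w=110) → cum 300
  km 96 (N3, w=75) → cum 375
Optimal location: km 28.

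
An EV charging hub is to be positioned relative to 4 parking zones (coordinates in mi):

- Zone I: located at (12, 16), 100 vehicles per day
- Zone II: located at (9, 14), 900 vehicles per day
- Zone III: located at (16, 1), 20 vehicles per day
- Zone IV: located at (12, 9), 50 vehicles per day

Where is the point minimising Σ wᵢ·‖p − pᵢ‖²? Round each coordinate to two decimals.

The minimiser of Σwᵢ‖p−pᵢ‖² is the weighted centroid p* = (Σwᵢpᵢ)/(Σwᵢ).
Σwᵢ = 1070.
Σwᵢxᵢ = 100·12 + 900·9 + 20·16 + 50·12 = 10220.
Σwᵢyᵢ = 100·16 + 900·14 + 20·1 + 50·9 = 14670.
x* = 10220/1070 = 9.55, y* = 14670/1070 = 13.71.

(9.55, 13.71)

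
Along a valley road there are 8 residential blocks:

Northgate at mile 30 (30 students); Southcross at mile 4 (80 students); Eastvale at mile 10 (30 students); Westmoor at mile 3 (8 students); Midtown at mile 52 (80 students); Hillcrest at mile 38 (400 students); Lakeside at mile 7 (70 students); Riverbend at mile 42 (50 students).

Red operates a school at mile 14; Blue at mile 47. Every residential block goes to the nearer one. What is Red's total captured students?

The indifferent point is the midpoint (14+47)/2 = 30.5; residential blocks left of it (closer to Red at 14) go to Red, those right go to Blue.
  Westmoor at 3 (w=8) → Red
  Southcross at 4 (w=80) → Red
  Lakeside at 7 (w=70) → Red
  Eastvale at 10 (w=30) → Red
  Northgate at 30 (w=30) → Red
  Hillcrest at 38 (w=400) → Blue
  Riverbend at 42 (w=50) → Blue
  Midtown at 52 (w=80) → Blue
Red captures 218; Blue captures 530.

218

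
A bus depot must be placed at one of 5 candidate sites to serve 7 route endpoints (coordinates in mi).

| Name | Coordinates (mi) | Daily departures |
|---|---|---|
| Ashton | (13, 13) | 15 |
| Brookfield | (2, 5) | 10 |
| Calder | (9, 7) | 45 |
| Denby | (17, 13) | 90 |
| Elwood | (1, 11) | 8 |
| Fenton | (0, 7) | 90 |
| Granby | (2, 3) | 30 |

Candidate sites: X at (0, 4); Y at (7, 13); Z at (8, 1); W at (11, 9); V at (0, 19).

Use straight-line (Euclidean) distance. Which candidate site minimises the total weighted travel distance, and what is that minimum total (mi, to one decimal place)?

Total weighted distance at each candidate:
  X (0, 4): total = 2811.3
  Y (7, 13): total = 2584.7
  Z (8, 1): total = 3078.2
  W (11, 9): total = 2354.2
  V (0, 19): total = 4281.9
Minimum is at W with total 2354.2 mi.

W, total 2354.2 mi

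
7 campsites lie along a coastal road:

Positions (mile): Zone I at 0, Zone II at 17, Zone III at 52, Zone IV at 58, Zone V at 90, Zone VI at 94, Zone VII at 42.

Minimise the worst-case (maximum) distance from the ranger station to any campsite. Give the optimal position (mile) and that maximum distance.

The 1-center on a line is the midpoint of the two extreme points: leftmost at 0, rightmost at 94.
Optimal location = (0 + 94)/2 = 47; maximum distance = (94 − 0)/2 = 47.

location 47, max distance 47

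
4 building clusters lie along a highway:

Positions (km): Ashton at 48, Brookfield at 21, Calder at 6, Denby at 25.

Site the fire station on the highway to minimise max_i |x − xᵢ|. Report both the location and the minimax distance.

The 1-center on a line is the midpoint of the two extreme points: leftmost at 6, rightmost at 48.
Optimal location = (6 + 48)/2 = 27; maximum distance = (48 − 6)/2 = 21.

location 27, max distance 21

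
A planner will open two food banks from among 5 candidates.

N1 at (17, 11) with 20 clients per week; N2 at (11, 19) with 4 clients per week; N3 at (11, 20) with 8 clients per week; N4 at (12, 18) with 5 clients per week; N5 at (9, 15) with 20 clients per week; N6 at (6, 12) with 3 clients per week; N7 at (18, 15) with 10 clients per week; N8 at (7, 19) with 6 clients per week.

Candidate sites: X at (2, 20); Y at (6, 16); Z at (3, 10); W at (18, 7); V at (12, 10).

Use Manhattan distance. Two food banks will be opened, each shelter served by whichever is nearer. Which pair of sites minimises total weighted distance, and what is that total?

Evaluate every pair (each demand assigned to the nearer of the two):
  {Y, W}: total = 440
  {Y, V}: total = 490
  {X, V}: total = 602
  {W, V}: total = 616
  {Z, V}: total = 651
  {X, W}: total = 664
  {Y, Z}: total = 690
  {X, Y}: total = 710
  {Z, W}: total = 790
  {X, Z}: total = 943
Best pair: {Y, W} with total 440.

{Y, W}, total 440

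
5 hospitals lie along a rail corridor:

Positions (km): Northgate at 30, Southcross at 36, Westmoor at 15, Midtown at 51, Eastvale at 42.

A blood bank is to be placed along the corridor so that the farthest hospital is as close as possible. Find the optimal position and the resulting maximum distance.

location 33, max distance 18

The 1-center on a line is the midpoint of the two extreme points: leftmost at 15, rightmost at 51.
Optimal location = (15 + 51)/2 = 33; maximum distance = (51 − 15)/2 = 18.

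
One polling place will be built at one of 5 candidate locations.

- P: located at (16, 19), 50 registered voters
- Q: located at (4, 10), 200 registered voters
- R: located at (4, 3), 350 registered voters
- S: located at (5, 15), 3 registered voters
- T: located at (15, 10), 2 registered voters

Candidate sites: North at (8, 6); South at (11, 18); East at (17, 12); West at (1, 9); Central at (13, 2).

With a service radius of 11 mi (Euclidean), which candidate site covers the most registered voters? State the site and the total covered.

Coverage radius r = 11 mi; a point is covered iff (Δx)²+(Δy)² ≤ 11² = 121.
  North (8, 6): covers {Q, R, S, T} → 555
  South (11, 18): covers {P, Q, S, T} → 255
  East (17, 12): covers {P, T} → 52
  West (1, 9): covers {Q, R, S} → 553
  Central (13, 2): covers {R, T} → 352
Maximum coverage at North: 555 registered voters.

North, covering 555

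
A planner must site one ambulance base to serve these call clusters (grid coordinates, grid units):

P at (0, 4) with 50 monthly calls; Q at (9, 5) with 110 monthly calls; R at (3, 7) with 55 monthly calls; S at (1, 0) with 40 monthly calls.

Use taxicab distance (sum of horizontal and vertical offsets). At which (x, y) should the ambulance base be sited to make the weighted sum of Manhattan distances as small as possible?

(3, 5)

Manhattan distance separates: Σwᵢ(|x−xᵢ|+|y−yᵢ|) = Σwᵢ|x−xᵢ| + Σwᵢ|y−yᵢ|, so x and y are optimised independently as 1-D weighted medians.
Total weight W = 255; half = 127.5.
x-coordinate, sorted with cumulative weight:
  x=0 (P, w=50) cum 50
  x=1 (S, w=40) cum 90
  x=3 (R, w=55) cum 145  ← median
  x=9 (Q, w=110) cum 255
⇒ x* = 3
y-coordinate, sorted with cumulative weight:
  y=0 (S, w=40) cum 40
  y=4 (P, w=50) cum 90
  y=5 (Q, w=110) cum 200  ← median
  y=7 (R, w=55) cum 255
⇒ y* = 5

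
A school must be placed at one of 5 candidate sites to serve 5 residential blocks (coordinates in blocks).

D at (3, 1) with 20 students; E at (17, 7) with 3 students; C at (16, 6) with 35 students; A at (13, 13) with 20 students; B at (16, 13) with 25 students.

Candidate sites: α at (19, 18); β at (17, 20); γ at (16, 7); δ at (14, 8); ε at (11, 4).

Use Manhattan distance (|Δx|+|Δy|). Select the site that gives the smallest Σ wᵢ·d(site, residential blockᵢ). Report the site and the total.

Total weighted distance at each candidate:
  α (19, 18): total = 1644
  β (17, 20): total = 1644
  γ (16, 7): total = 748
  δ (14, 8): total = 807
  ε (11, 4): total = 1062
Minimum is at γ with total 748 blocks.

γ, total 748 blocks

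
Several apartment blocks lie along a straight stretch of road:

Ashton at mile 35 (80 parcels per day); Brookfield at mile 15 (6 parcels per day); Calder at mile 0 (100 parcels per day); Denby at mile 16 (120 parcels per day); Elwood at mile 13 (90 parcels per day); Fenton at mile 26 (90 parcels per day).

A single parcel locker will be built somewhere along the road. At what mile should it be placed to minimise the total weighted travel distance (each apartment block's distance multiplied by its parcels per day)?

For a sum of weighted absolute distances on a line, the optimum is the weighted median (not the mean). Total weight W = 486; half-weight = 243.
Sort by position and accumulate weight:
  mile 0 (Calder, w=100) → cum 100
  mile 13 (Elwood, w=90) → cum 190
  mile 15 (Brookfield, w=6) → cum 196
  mile 16 (Denby, w=120) → cum 316  ≥ 243 → median here
  mile 26 (Fenton, w=90) → cum 406
  mile 35 (Ashton, w=80) → cum 486
Optimal location: mile 16.

x = 16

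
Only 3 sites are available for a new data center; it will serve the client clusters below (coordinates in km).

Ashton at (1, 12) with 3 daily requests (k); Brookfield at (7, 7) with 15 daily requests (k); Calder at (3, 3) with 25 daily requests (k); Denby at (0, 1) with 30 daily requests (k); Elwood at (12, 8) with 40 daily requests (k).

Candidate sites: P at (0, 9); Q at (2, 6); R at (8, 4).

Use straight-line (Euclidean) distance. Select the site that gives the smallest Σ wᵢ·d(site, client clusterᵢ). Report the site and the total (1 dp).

Total weighted distance at each candidate:
  P (0, 9): total = 1008.1
  Q (2, 6): total = 743.3
  R (8, 4): total = 689.4
Minimum is at R with total 689.4 km.

R, total 689.4 km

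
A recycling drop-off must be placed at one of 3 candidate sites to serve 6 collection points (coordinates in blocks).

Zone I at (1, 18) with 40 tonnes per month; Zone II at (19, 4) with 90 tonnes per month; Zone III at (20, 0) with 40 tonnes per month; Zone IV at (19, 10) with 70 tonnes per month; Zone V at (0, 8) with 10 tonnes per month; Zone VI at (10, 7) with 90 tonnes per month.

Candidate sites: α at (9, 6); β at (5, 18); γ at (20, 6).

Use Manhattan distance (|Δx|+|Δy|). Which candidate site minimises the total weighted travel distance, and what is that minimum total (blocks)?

γ, total 3310 blocks

Total weighted distance at each candidate:
  α (9, 6): total = 3830
  β (5, 18): total = 7130
  γ (20, 6): total = 3310
Minimum is at γ with total 3310 blocks.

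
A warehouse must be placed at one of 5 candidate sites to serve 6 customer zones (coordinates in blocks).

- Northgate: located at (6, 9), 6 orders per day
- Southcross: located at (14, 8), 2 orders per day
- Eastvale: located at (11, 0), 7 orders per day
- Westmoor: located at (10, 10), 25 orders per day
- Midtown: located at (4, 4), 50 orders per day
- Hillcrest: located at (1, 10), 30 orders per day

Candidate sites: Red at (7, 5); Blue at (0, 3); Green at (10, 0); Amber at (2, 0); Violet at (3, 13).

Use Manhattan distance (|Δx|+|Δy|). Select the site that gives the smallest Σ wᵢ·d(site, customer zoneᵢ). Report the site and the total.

Red, total 843 blocks

Total weighted distance at each candidate:
  Red (7, 5): total = 843
  Blue (0, 3): total = 1123
  Green (10, 0): total = 1429
  Amber (2, 0): total = 1261
  Violet (3, 13): total = 1121
Minimum is at Red with total 843 blocks.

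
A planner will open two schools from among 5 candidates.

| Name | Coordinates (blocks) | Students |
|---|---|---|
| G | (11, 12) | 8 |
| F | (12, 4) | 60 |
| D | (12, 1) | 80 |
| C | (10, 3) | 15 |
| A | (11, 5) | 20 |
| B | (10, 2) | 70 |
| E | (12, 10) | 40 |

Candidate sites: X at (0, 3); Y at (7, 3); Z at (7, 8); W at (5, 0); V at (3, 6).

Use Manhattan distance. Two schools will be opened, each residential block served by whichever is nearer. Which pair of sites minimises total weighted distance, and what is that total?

Evaluate every pair (each demand assigned to the nearer of the two):
  {Y, Z}: total = 1709
  {X, Y}: total = 1949
  {Y, W}: total = 1949
  {Y, V}: total = 1949
  {Z, W}: total = 2274
  {W, V}: total = 2722
  {X, Z}: total = 2734
  {Z, V}: total = 2734
  {X, W}: total = 2954
  {X, V}: total = 3512
Best pair: {Y, Z} with total 1709.

{Y, Z}, total 1709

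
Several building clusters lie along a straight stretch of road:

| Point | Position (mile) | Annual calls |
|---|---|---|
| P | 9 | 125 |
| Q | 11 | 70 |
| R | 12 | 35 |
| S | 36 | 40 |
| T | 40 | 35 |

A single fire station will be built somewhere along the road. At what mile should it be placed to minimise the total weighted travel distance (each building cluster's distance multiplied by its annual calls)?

For a sum of weighted absolute distances on a line, the optimum is the weighted median (not the mean). Total weight W = 305; half-weight = 152.5.
Sort by position and accumulate weight:
  mile 9 (P, w=125) → cum 125
  mile 11 (Q, w=70) → cum 195  ≥ 152.5 → median here
  mile 12 (R, w=35) → cum 230
  mile 36 (S, w=40) → cum 270
  mile 40 (T, w=35) → cum 305
Optimal location: mile 11.

x = 11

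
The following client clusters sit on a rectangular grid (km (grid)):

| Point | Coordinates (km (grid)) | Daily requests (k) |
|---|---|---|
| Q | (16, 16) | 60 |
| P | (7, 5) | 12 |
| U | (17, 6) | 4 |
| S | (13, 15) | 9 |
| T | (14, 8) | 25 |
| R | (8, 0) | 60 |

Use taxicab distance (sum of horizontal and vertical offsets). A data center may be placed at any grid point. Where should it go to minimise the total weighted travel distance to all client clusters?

(14, 8)

Manhattan distance separates: Σwᵢ(|x−xᵢ|+|y−yᵢ|) = Σwᵢ|x−xᵢ| + Σwᵢ|y−yᵢ|, so x and y are optimised independently as 1-D weighted medians.
Total weight W = 170; half = 85.
x-coordinate, sorted with cumulative weight:
  x=7 (P, w=12) cum 12
  x=8 (R, w=60) cum 72
  x=13 (S, w=9) cum 81
  x=14 (T, w=25) cum 106  ← median
  x=16 (Q, w=60) cum 166
  x=17 (U, w=4) cum 170
⇒ x* = 14
y-coordinate, sorted with cumulative weight:
  y=0 (R, w=60) cum 60
  y=5 (P, w=12) cum 72
  y=6 (U, w=4) cum 76
  y=8 (T, w=25) cum 101  ← median
  y=15 (S, w=9) cum 110
  y=16 (Q, w=60) cum 170
⇒ y* = 8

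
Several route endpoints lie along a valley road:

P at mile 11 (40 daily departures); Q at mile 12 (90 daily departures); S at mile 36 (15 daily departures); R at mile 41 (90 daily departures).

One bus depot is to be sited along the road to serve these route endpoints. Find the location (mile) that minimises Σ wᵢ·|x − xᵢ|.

x = 12

For a sum of weighted absolute distances on a line, the optimum is the weighted median (not the mean). Total weight W = 235; half-weight = 117.5.
Sort by position and accumulate weight:
  mile 11 (P, w=40) → cum 40
  mile 12 (Q, w=90) → cum 130  ≥ 117.5 → median here
  mile 36 (S, w=15) → cum 145
  mile 41 (R, w=90) → cum 235
Optimal location: mile 12.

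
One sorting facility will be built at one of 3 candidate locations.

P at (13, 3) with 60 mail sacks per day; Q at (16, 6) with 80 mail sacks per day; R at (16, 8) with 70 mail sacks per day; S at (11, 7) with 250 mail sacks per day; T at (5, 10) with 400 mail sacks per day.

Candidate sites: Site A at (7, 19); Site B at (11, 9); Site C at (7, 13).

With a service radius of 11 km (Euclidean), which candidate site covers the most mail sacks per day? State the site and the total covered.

Coverage radius r = 11 km; a point is covered iff (Δx)²+(Δy)² ≤ 11² = 121.
  Site A (7, 19): covers {T} → 400
  Site B (11, 9): covers {P, Q, R, S, T} → 860
  Site C (7, 13): covers {R, S, T} → 720
Maximum coverage at Site B: 860 mail sacks per day.

Site B, covering 860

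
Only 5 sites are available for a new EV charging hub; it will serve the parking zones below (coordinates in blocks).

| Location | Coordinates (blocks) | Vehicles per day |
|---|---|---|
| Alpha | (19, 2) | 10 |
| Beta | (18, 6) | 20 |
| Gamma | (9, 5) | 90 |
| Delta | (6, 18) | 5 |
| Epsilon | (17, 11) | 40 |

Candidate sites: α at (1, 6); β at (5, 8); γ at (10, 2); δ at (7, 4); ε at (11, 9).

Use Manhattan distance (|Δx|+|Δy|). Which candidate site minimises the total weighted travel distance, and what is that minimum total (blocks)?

Total weighted distance at each candidate:
  α (1, 6): total = 2295
  β (5, 8): total = 1785
  γ (10, 2): total = 1430
  δ (7, 4): total = 1425
  ε (11, 9): total = 1280
Minimum is at ε with total 1280 blocks.

ε, total 1280 blocks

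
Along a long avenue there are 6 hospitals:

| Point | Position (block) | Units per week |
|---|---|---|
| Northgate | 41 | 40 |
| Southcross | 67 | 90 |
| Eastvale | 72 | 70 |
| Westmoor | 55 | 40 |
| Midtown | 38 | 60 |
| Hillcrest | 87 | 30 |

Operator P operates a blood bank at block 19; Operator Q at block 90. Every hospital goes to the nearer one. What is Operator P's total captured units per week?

100

The indifferent point is the midpoint (19+90)/2 = 54.5; hospitals left of it (closer to Operator P at 19) go to Operator P, those right go to Operator Q.
  Midtown at 38 (w=60) → Operator P
  Northgate at 41 (w=40) → Operator P
  Westmoor at 55 (w=40) → Operator Q
  Southcross at 67 (w=90) → Operator Q
  Eastvale at 72 (w=70) → Operator Q
  Hillcrest at 87 (w=30) → Operator Q
Operator P captures 100; Operator Q captures 230.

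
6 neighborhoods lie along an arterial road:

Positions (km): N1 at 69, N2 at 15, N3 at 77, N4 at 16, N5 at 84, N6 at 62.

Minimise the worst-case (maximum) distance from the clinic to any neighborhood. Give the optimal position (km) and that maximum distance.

location 49.5, max distance 34.5

The 1-center on a line is the midpoint of the two extreme points: leftmost at 15, rightmost at 84.
Optimal location = (15 + 84)/2 = 49.5; maximum distance = (84 − 15)/2 = 34.5.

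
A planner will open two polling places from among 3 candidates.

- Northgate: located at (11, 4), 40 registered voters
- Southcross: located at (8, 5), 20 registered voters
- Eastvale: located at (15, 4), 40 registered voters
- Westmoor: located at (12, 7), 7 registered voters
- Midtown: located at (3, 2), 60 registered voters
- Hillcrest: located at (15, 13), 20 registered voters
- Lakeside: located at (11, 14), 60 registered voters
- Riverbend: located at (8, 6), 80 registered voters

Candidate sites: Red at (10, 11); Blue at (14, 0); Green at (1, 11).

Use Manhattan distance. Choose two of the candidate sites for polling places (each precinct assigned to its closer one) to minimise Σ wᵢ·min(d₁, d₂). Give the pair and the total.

Evaluate every pair (each demand assigned to the nearer of the two):
  {Red, Blue}: total = 2402
  {Red, Green}: total = 2602
  {Blue, Green}: total = 3443
Best pair: {Red, Blue} with total 2402.

{Red, Blue}, total 2402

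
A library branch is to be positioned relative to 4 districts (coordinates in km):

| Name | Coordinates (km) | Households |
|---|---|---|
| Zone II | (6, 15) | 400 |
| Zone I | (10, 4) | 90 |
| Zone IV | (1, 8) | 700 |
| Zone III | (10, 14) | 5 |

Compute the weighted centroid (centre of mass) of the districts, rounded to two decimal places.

The minimiser of Σwᵢ‖p−pᵢ‖² is the weighted centroid p* = (Σwᵢpᵢ)/(Σwᵢ).
Σwᵢ = 1195.
Σwᵢxᵢ = 400·6 + 90·10 + 700·1 + 5·10 = 4050.
Σwᵢyᵢ = 400·15 + 90·4 + 700·8 + 5·14 = 12030.
x* = 4050/1195 = 3.39, y* = 12030/1195 = 10.07.

(3.39, 10.07)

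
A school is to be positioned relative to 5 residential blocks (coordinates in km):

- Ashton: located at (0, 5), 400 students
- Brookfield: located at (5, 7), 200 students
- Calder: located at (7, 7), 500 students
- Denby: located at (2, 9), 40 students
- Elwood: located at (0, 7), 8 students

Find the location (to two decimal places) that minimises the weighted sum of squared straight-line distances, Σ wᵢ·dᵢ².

The minimiser of Σwᵢ‖p−pᵢ‖² is the weighted centroid p* = (Σwᵢpᵢ)/(Σwᵢ).
Σwᵢ = 1148.
Σwᵢxᵢ = 400·0 + 200·5 + 500·7 + 40·2 + 8·0 = 4580.
Σwᵢyᵢ = 400·5 + 200·7 + 500·7 + 40·9 + 8·7 = 7316.
x* = 4580/1148 = 3.99, y* = 7316/1148 = 6.37.

(3.99, 6.37)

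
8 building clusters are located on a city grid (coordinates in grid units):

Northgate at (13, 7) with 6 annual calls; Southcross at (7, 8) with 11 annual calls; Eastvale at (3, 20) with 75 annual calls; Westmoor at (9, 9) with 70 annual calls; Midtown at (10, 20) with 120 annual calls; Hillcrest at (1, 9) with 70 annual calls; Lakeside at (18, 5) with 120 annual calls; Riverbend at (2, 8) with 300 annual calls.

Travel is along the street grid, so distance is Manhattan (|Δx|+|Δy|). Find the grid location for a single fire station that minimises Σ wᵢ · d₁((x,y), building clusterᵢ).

(3, 8)

Manhattan distance separates: Σwᵢ(|x−xᵢ|+|y−yᵢ|) = Σwᵢ|x−xᵢ| + Σwᵢ|y−yᵢ|, so x and y are optimised independently as 1-D weighted medians.
Total weight W = 772; half = 386.
x-coordinate, sorted with cumulative weight:
  x=1 (Hillcrest, w=70) cum 70
  x=2 (Riverbend, w=300) cum 370
  x=3 (Eastvale, w=75) cum 445  ← median
  x=7 (Southcross, w=11) cum 456
  x=9 (Westmoor, w=70) cum 526
  x=10 (Midtown, w=120) cum 646
  x=13 (Northgate, w=6) cum 652
  x=18 (Lakeside, w=120) cum 772
⇒ x* = 3
y-coordinate, sorted with cumulative weight:
  y=5 (Lakeside, w=120) cum 120
  y=7 (Northgate, w=6) cum 126
  y=8 (Southcross, w=11) cum 137
  y=8 (Riverbend, w=300) cum 437  ← median
  y=9 (Westmoor, w=70) cum 507
  y=9 (Hillcrest, w=70) cum 577
  y=20 (Eastvale, w=75) cum 652
  y=20 (Midtown, w=120) cum 772
⇒ y* = 8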